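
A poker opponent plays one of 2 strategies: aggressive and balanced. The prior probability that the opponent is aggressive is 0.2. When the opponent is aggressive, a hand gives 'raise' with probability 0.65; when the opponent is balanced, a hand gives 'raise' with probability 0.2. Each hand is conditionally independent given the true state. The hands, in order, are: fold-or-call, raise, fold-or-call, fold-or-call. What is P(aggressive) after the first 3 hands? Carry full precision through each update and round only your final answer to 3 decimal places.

Each posterior becomes the prior for the next update.
After 'fold-or-call': P(aggressive) = 0.35·0.2000 / (0.35·0.2000 + 0.8·0.8000) ≈ 0.0986
After 'raise': P(aggressive) = 0.65·0.0986 / (0.65·0.0986 + 0.2·0.9014) ≈ 0.2622
After 'fold-or-call': P(aggressive) = 0.35·0.2622 / (0.35·0.2622 + 0.8·0.7378) ≈ 0.1346

0.135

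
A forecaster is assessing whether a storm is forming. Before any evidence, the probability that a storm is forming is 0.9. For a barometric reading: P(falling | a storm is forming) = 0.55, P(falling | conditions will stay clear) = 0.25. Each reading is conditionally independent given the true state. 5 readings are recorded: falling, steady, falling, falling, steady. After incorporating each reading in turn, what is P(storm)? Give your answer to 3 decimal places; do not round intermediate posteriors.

0.972

Each posterior becomes the prior for the next update.
After 'falling': P(storm) = 0.55·0.9000 / (0.55·0.9000 + 0.25·0.1000) ≈ 0.9519
After 'steady': P(storm) = 0.45·0.9519 / (0.45·0.9519 + 0.75·0.0481) ≈ 0.9224
After 'falling': P(storm) = 0.55·0.9224 / (0.55·0.9224 + 0.25·0.0776) ≈ 0.9631
After 'falling': P(storm) = 0.55·0.9631 / (0.55·0.9631 + 0.25·0.0369) ≈ 0.9829
After 'steady': P(storm) = 0.45·0.9829 / (0.45·0.9829 + 0.75·0.0171) ≈ 0.9718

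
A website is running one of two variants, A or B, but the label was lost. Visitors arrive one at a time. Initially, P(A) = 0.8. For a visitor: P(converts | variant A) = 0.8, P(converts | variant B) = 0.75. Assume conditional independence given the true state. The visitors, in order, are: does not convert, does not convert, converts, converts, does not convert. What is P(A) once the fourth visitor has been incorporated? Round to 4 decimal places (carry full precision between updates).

After 'does not convert': P(A) = 0.2·0.8000 / (0.2·0.8000 + 0.25·0.2000) ≈ 0.7619
After 'does not convert': P(A) = 0.2·0.7619 / (0.2·0.7619 + 0.25·0.2381) ≈ 0.7191
After 'converts': P(A) = 0.8·0.7191 / (0.8·0.7191 + 0.75·0.2809) ≈ 0.7320
After 'converts': P(A) = 0.8·0.7320 / (0.8·0.7320 + 0.75·0.2680) ≈ 0.7444

0.7444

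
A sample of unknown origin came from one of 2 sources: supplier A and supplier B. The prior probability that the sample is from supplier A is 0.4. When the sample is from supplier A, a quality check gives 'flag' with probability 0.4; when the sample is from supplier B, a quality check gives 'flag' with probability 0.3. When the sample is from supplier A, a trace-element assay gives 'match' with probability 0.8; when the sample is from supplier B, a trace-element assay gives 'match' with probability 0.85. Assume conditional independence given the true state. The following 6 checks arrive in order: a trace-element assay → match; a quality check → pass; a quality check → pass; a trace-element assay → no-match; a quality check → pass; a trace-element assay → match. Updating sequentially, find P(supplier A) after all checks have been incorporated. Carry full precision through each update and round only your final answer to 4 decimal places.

0.3315

After a trace-element assay='match': P(supplier A) = 0.8·0.4000 / (0.8·0.4000 + 0.85·0.6000) ≈ 0.3855
After a quality check='pass': P(supplier A) = 0.6·0.3855 / (0.6·0.3855 + 0.7·0.6145) ≈ 0.3497
After a quality check='pass': P(supplier A) = 0.6·0.3497 / (0.6·0.3497 + 0.7·0.6503) ≈ 0.3155
After a trace-element assay='no-match': P(supplier A) = 0.2·0.3155 / (0.2·0.3155 + 0.15·0.6845) ≈ 0.3807
After a quality check='pass': P(supplier A) = 0.6·0.3807 / (0.6·0.3807 + 0.7·0.6193) ≈ 0.3451
After a trace-element assay='match': P(supplier A) = 0.8·0.3451 / (0.8·0.3451 + 0.85·0.6549) ≈ 0.3315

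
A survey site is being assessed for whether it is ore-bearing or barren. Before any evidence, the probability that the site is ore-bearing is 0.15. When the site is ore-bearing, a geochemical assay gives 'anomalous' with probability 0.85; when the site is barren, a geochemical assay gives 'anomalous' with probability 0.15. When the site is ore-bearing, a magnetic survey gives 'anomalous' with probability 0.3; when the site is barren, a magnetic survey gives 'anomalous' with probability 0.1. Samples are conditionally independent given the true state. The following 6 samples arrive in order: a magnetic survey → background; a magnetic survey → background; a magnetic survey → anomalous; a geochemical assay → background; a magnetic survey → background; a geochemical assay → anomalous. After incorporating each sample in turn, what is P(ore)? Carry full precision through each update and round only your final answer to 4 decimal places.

After a magnetic survey='background': P(ore) = 0.7·0.1500 / (0.7·0.1500 + 0.9·0.8500) ≈ 0.1207
After a magnetic survey='background': P(ore) = 0.7·0.1207 / (0.7·0.1207 + 0.9·0.8793) ≈ 0.0965
After a magnetic survey='anomalous': P(ore) = 0.3·0.0965 / (0.3·0.0965 + 0.1·0.9035) ≈ 0.2426
After a geochemical assay='background': P(ore) = 0.15·0.2426 / (0.15·0.2426 + 0.85·0.7574) ≈ 0.0535
After a magnetic survey='background': P(ore) = 0.7·0.0535 / (0.7·0.0535 + 0.9·0.9465) ≈ 0.0421
After a geochemical assay='anomalous': P(ore) = 0.85·0.0421 / (0.85·0.0421 + 0.15·0.9579) ≈ 0.1994

0.1994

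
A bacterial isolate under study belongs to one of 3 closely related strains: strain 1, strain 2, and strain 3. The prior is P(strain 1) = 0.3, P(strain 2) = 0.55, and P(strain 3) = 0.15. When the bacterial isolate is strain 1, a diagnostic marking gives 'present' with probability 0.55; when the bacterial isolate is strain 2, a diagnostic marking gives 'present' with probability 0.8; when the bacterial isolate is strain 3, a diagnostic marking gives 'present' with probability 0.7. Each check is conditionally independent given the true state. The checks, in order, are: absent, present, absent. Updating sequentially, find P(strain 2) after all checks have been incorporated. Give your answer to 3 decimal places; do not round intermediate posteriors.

After 'absent': normaliser = 0.45·0.3000 + 0.2·0.5500 + 0.3·0.1500; P(strain 1) ≈ 0.4655, P(strain 2) ≈ 0.3793, P(strain 3) ≈ 0.1552
After 'present': normaliser = 0.55·0.4655 + 0.8·0.3793 + 0.7·0.1552; P(strain 1) ≈ 0.3832, P(strain 2) ≈ 0.4542, P(strain 3) ≈ 0.1626
After 'absent': normaliser = 0.45·0.3832 + 0.2·0.4542 + 0.3·0.1626; P(strain 1) ≈ 0.5526, P(strain 2) ≈ 0.2911, P(strain 3) ≈ 0.1563

0.291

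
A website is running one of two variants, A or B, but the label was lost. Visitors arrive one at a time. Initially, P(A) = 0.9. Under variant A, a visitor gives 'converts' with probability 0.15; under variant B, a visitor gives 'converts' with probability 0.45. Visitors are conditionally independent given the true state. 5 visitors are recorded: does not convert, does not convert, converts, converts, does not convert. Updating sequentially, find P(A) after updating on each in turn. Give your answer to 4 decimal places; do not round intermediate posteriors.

0.7868

Each posterior becomes the prior for the next update.
After 'does not convert': P(A) = 0.85·0.9000 / (0.85·0.9000 + 0.55·0.1000) ≈ 0.9329
After 'does not convert': P(A) = 0.85·0.9329 / (0.85·0.9329 + 0.55·0.0671) ≈ 0.9555
After 'converts': P(A) = 0.15·0.9555 / (0.15·0.9555 + 0.45·0.0445) ≈ 0.8775
After 'converts': P(A) = 0.15·0.8775 / (0.15·0.8775 + 0.45·0.1225) ≈ 0.7049
After 'does not convert': P(A) = 0.85·0.7049 / (0.85·0.7049 + 0.55·0.2951) ≈ 0.7868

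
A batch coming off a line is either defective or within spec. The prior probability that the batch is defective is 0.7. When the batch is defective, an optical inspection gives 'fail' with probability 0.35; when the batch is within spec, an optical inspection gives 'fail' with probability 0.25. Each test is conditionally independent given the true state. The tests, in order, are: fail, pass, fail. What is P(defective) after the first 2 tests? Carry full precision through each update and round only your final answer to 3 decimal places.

Apply Bayes' rule sequentially, carrying P(defective) forward.
After 'fail': P(defective) = 0.35·0.7000 / (0.35·0.7000 + 0.25·0.3000) ≈ 0.7656
After 'pass': P(defective) = 0.65·0.7656 / (0.65·0.7656 + 0.75·0.2344) ≈ 0.7390

0.739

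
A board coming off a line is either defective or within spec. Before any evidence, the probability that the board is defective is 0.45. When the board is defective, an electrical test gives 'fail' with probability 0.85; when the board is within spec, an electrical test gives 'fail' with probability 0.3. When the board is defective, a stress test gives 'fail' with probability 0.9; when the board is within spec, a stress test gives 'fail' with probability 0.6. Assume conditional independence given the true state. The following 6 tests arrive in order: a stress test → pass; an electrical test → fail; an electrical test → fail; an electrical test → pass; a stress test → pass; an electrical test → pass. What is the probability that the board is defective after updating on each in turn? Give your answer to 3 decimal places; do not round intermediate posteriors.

0.019

After a stress test='pass': P(defective) = 0.1·0.4500 / (0.1·0.4500 + 0.4·0.5500) ≈ 0.1698
After an electrical test='fail': P(defective) = 0.85·0.1698 / (0.85·0.1698 + 0.3·0.8302) ≈ 0.3669
After an electrical test='fail': P(defective) = 0.85·0.3669 / (0.85·0.3669 + 0.3·0.6331) ≈ 0.6215
After an electrical test='pass': P(defective) = 0.15·0.6215 / (0.15·0.6215 + 0.7·0.3785) ≈ 0.2603
After a stress test='pass': P(defective) = 0.1·0.2603 / (0.1·0.2603 + 0.4·0.7397) ≈ 0.0809
After an electrical test='pass': P(defective) = 0.15·0.0809 / (0.15·0.0809 + 0.7·0.9191) ≈ 0.0185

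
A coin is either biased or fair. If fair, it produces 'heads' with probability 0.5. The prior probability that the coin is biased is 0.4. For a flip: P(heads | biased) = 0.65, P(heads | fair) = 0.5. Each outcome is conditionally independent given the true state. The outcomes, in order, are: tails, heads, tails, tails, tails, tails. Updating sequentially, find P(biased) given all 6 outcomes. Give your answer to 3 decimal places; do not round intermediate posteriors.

After 'tails': P(biased) = 0.35·0.4000 / (0.35·0.4000 + 0.5·0.6000) ≈ 0.3182
After 'heads': P(biased) = 0.65·0.3182 / (0.65·0.3182 + 0.5·0.6818) ≈ 0.3776
After 'tails': P(biased) = 0.35·0.3776 / (0.35·0.3776 + 0.5·0.6224) ≈ 0.2981
After 'tails': P(biased) = 0.35·0.2981 / (0.35·0.2981 + 0.5·0.7019) ≈ 0.2291
After 'tails': P(biased) = 0.35·0.2291 / (0.35·0.2291 + 0.5·0.7709) ≈ 0.1722
After 'tails': P(biased) = 0.35·0.1722 / (0.35·0.1722 + 0.5·0.8278) ≈ 0.1271

0.127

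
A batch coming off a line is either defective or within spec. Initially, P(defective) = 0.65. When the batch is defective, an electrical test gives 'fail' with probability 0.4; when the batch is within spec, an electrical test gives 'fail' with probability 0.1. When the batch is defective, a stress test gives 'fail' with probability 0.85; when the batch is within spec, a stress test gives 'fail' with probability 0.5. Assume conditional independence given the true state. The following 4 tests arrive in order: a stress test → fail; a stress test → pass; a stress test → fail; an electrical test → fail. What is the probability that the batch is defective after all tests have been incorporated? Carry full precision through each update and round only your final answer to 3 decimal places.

After a stress test='fail': P(defective) = 0.85·0.6500 / (0.85·0.6500 + 0.5·0.3500) ≈ 0.7595
After a stress test='pass': P(defective) = 0.15·0.7595 / (0.15·0.7595 + 0.5·0.2405) ≈ 0.4864
After a stress test='fail': P(defective) = 0.85·0.4864 / (0.85·0.4864 + 0.5·0.5136) ≈ 0.6169
After an electrical test='fail': P(defective) = 0.4·0.6169 / (0.4·0.6169 + 0.1·0.3831) ≈ 0.8656

0.866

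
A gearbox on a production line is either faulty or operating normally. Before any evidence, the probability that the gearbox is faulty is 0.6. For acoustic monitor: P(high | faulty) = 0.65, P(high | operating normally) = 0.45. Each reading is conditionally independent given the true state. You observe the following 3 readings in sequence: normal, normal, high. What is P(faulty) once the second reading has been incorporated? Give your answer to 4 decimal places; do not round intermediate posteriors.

After 'normal': P(faulty) = 0.35·0.6000 / (0.35·0.6000 + 0.55·0.4000) ≈ 0.4884
After 'normal': P(faulty) = 0.35·0.4884 / (0.35·0.4884 + 0.55·0.5116) ≈ 0.3779

0.3779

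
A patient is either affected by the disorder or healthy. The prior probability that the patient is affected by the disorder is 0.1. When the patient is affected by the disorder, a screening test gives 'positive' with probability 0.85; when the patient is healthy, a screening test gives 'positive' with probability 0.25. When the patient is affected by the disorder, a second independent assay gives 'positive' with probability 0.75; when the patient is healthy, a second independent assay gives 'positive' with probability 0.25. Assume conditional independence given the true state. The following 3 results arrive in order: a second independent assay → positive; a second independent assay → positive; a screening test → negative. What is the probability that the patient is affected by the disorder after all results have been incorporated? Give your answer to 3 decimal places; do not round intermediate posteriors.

0.167

Apply Bayes' rule sequentially, carrying P(affected) forward.
After a second independent assay='positive': P(affected) = 0.75·0.1000 / (0.75·0.1000 + 0.25·0.9000) ≈ 0.2500
After a second independent assay='positive': P(affected) = 0.75·0.2500 / (0.75·0.2500 + 0.25·0.7500) ≈ 0.5000
After a screening test='negative': P(affected) = 0.15·0.5000 / (0.15·0.5000 + 0.75·0.5000) ≈ 0.1667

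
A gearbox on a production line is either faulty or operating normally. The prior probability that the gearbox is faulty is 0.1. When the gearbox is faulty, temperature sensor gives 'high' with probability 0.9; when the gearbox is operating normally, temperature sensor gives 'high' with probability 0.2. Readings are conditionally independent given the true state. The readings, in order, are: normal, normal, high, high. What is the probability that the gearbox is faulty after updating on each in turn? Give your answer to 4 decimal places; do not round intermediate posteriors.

Each posterior becomes the prior for the next update.
After 'normal': P(faulty) = 0.1·0.1000 / (0.1·0.1000 + 0.8·0.9000) ≈ 0.0137
After 'normal': P(faulty) = 0.1·0.0137 / (0.1·0.0137 + 0.8·0.9863) ≈ 0.0017
After 'high': P(faulty) = 0.9·0.0017 / (0.9·0.0017 + 0.2·0.9983) ≈ 0.0078
After 'high': P(faulty) = 0.9·0.0078 / (0.9·0.0078 + 0.2·0.9922) ≈ 0.0340

0.0340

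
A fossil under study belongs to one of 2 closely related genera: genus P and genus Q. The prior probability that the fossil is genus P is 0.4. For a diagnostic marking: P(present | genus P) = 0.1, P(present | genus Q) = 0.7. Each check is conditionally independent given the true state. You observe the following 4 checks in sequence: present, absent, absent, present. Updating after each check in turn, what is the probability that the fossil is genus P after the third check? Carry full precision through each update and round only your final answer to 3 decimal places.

0.462

Each posterior becomes the prior for the next update.
After 'present': P(genus P) = 0.1·0.4000 / (0.1·0.4000 + 0.7·0.6000) ≈ 0.0870
After 'absent': P(genus P) = 0.9·0.0870 / (0.9·0.0870 + 0.3·0.9130) ≈ 0.2222
After 'absent': P(genus P) = 0.9·0.2222 / (0.9·0.2222 + 0.3·0.7778) ≈ 0.4615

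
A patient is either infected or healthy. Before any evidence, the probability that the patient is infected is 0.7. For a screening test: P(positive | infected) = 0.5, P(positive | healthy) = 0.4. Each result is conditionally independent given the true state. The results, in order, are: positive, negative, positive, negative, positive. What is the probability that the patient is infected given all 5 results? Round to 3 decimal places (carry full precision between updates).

0.760

Each posterior becomes the prior for the next update.
After 'positive': P(infected) = 0.5·0.7000 / (0.5·0.7000 + 0.4·0.3000) ≈ 0.7447
After 'negative': P(infected) = 0.5·0.7447 / (0.5·0.7447 + 0.6·0.2553) ≈ 0.7085
After 'positive': P(infected) = 0.5·0.7085 / (0.5·0.7085 + 0.4·0.2915) ≈ 0.7524
After 'negative': P(infected) = 0.5·0.7524 / (0.5·0.7524 + 0.6·0.2476) ≈ 0.7169
After 'positive': P(infected) = 0.5·0.7169 / (0.5·0.7169 + 0.4·0.2831) ≈ 0.7599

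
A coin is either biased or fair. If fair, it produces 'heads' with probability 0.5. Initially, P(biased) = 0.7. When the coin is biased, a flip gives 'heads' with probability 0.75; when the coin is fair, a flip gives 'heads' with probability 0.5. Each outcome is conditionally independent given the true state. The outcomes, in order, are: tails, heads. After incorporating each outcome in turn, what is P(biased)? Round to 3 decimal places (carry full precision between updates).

0.636

After 'tails': P(biased) = 0.25·0.7000 / (0.25·0.7000 + 0.5·0.3000) ≈ 0.5385
After 'heads': P(biased) = 0.75·0.5385 / (0.75·0.5385 + 0.5·0.4615) ≈ 0.6364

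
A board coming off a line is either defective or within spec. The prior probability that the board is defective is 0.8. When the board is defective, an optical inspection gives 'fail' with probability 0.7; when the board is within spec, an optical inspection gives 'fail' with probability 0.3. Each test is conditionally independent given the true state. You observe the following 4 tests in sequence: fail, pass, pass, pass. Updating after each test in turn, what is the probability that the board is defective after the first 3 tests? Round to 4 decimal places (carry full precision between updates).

0.6316

After 'fail': P(defective) = 0.7·0.8000 / (0.7·0.8000 + 0.3·0.2000) ≈ 0.9032
After 'pass': P(defective) = 0.3·0.9032 / (0.3·0.9032 + 0.7·0.0968) ≈ 0.8000
After 'pass': P(defective) = 0.3·0.8000 / (0.3·0.8000 + 0.7·0.2000) ≈ 0.6316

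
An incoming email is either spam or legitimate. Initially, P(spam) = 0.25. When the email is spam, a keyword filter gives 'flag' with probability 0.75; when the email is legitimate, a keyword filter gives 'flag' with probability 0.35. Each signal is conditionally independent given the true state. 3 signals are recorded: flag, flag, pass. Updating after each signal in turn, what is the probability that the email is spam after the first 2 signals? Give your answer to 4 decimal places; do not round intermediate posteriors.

0.6048

After 'flag': P(spam) = 0.75·0.2500 / (0.75·0.2500 + 0.35·0.7500) ≈ 0.4167
After 'flag': P(spam) = 0.75·0.4167 / (0.75·0.4167 + 0.35·0.5833) ≈ 0.6048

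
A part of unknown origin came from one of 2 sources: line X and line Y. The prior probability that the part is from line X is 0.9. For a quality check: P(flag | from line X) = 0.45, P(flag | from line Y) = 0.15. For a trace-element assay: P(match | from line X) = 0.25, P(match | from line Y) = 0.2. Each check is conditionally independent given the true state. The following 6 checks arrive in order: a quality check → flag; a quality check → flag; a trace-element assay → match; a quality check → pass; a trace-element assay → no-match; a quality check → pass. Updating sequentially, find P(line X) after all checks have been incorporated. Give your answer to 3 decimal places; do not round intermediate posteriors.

0.975

After a quality check='flag': P(line X) = 0.45·0.9000 / (0.45·0.9000 + 0.15·0.1000) ≈ 0.9643
After a quality check='flag': P(line X) = 0.45·0.9643 / (0.45·0.9643 + 0.15·0.0357) ≈ 0.9878
After a trace-element assay='match': P(line X) = 0.25·0.9878 / (0.25·0.9878 + 0.2·0.0122) ≈ 0.9902
After a quality check='pass': P(line X) = 0.55·0.9902 / (0.55·0.9902 + 0.85·0.0098) ≈ 0.9850
After a trace-element assay='no-match': P(line X) = 0.75·0.9850 / (0.75·0.9850 + 0.8·0.0150) ≈ 0.9840
After a quality check='pass': P(line X) = 0.55·0.9840 / (0.55·0.9840 + 0.85·0.0160) ≈ 0.9755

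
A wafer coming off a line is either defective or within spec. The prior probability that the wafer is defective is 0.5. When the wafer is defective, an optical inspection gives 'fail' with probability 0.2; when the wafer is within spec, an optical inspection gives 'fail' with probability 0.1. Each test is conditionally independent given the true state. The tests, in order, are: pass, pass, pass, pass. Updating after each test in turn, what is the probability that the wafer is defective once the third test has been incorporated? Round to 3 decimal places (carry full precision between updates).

0.413

After 'pass': P(defective) = 0.8·0.5000 / (0.8·0.5000 + 0.9·0.5000) ≈ 0.4706
After 'pass': P(defective) = 0.8·0.4706 / (0.8·0.4706 + 0.9·0.5294) ≈ 0.4414
After 'pass': P(defective) = 0.8·0.4414 / (0.8·0.4414 + 0.9·0.5586) ≈ 0.4126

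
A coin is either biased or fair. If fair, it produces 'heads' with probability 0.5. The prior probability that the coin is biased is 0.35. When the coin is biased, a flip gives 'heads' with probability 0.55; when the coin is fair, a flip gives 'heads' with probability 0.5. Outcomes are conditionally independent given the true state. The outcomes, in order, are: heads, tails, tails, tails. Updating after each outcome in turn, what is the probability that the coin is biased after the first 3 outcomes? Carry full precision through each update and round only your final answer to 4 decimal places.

0.3242

After 'heads': P(biased) = 0.55·0.3500 / (0.55·0.3500 + 0.5·0.6500) ≈ 0.3720
After 'tails': P(biased) = 0.45·0.3720 / (0.45·0.3720 + 0.5·0.6280) ≈ 0.3477
After 'tails': P(biased) = 0.45·0.3477 / (0.45·0.3477 + 0.5·0.6523) ≈ 0.3242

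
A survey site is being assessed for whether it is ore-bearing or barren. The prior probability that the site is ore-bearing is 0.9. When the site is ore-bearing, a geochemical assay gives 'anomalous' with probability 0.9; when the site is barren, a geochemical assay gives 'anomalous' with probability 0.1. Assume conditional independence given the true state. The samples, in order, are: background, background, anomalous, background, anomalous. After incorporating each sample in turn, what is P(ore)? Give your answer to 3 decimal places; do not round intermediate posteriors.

0.500

After 'background': P(ore) = 0.1·0.9000 / (0.1·0.9000 + 0.9·0.1000) ≈ 0.5000
After 'background': P(ore) = 0.1·0.5000 / (0.1·0.5000 + 0.9·0.5000) ≈ 0.1000
After 'anomalous': P(ore) = 0.9·0.1000 / (0.9·0.1000 + 0.1·0.9000) ≈ 0.5000
After 'background': P(ore) = 0.1·0.5000 / (0.1·0.5000 + 0.9·0.5000) ≈ 0.1000
After 'anomalous': P(ore) = 0.9·0.1000 / (0.9·0.1000 + 0.1·0.9000) ≈ 0.5000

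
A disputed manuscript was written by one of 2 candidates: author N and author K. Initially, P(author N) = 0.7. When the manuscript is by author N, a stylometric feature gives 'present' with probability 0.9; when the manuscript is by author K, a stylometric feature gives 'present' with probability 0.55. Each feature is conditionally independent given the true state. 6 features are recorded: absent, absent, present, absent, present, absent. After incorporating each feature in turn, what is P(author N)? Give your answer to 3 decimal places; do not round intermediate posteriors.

Each posterior becomes the prior for the next update.
After 'absent': P(author N) = 0.1·0.7000 / (0.1·0.7000 + 0.45·0.3000) ≈ 0.3415
After 'absent': P(author N) = 0.1·0.3415 / (0.1·0.3415 + 0.45·0.6585) ≈ 0.1033
After 'present': P(author N) = 0.9·0.1033 / (0.9·0.1033 + 0.55·0.8967) ≈ 0.1586
After 'absent': P(author N) = 0.1·0.1586 / (0.1·0.1586 + 0.45·0.8414) ≈ 0.0402
After 'present': P(author N) = 0.9·0.0402 / (0.9·0.0402 + 0.55·0.9598) ≈ 0.0642
After 'absent': P(author N) = 0.1·0.0642 / (0.1·0.0642 + 0.45·0.9358) ≈ 0.0150

0.015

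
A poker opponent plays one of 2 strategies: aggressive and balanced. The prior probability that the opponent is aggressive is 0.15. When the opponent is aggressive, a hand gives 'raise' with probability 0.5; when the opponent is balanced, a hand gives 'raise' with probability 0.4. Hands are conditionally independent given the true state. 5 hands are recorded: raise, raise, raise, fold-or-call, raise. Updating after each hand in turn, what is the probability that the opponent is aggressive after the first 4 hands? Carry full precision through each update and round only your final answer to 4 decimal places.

After 'raise': P(aggressive) = 0.5·0.1500 / (0.5·0.1500 + 0.4·0.8500) ≈ 0.1807
After 'raise': P(aggressive) = 0.5·0.1807 / (0.5·0.1807 + 0.4·0.8193) ≈ 0.2161
After 'raise': P(aggressive) = 0.5·0.2161 / (0.5·0.2161 + 0.4·0.7839) ≈ 0.2563
After 'fold-or-call': P(aggressive) = 0.5·0.2563 / (0.5·0.2563 + 0.6·0.7437) ≈ 0.2231

0.2231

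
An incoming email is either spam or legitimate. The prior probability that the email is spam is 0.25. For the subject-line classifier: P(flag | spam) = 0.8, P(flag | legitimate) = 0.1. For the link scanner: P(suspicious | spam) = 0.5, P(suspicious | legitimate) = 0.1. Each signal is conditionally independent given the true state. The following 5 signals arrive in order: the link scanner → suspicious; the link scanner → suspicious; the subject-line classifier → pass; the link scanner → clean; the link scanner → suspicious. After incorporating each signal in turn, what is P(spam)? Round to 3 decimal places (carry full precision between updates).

After the link scanner='suspicious': P(spam) = 0.5·0.2500 / (0.5·0.2500 + 0.1·0.7500) ≈ 0.6250
After the link scanner='suspicious': P(spam) = 0.5·0.6250 / (0.5·0.6250 + 0.1·0.3750) ≈ 0.8929
After the subject-line classifier='pass': P(spam) = 0.2·0.8929 / (0.2·0.8929 + 0.9·0.1071) ≈ 0.6494
After the link scanner='clean': P(spam) = 0.5·0.6494 / (0.5·0.6494 + 0.9·0.3506) ≈ 0.5071
After the link scanner='suspicious': P(spam) = 0.5·0.5071 / (0.5·0.5071 + 0.1·0.4929) ≈ 0.8372

0.837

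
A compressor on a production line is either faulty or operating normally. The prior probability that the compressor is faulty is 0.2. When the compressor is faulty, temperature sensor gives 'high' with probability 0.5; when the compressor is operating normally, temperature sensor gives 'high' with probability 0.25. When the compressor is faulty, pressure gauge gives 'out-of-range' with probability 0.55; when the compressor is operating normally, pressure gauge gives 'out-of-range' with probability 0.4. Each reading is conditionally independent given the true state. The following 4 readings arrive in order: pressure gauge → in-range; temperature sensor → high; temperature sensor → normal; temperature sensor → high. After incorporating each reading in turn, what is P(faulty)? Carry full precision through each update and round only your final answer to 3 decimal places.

0.333

After pressure gauge='in-range': P(faulty) = 0.45·0.2000 / (0.45·0.2000 + 0.6·0.8000) ≈ 0.1579
After temperature sensor='high': P(faulty) = 0.5·0.1579 / (0.5·0.1579 + 0.25·0.8421) ≈ 0.2727
After temperature sensor='normal': P(faulty) = 0.5·0.2727 / (0.5·0.2727 + 0.75·0.7273) ≈ 0.2000
After temperature sensor='high': P(faulty) = 0.5·0.2000 / (0.5·0.2000 + 0.25·0.8000) ≈ 0.3333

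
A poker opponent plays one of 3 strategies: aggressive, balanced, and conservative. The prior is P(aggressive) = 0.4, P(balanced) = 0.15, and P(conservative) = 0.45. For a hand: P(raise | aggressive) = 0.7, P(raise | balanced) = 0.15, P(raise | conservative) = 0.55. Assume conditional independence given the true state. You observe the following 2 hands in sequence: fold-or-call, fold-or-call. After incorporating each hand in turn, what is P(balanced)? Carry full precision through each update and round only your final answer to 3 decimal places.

After 'fold-or-call': normaliser = 0.3·0.4000 + 0.85·0.1500 + 0.45·0.4500; P(aggressive) ≈ 0.2667, P(balanced) ≈ 0.2833, P(conservative) ≈ 0.4500
After 'fold-or-call': normaliser = 0.3·0.2667 + 0.85·0.2833 + 0.45·0.4500; P(aggressive) ≈ 0.1529, P(balanced) ≈ 0.4602, P(conservative) ≈ 0.3869

0.460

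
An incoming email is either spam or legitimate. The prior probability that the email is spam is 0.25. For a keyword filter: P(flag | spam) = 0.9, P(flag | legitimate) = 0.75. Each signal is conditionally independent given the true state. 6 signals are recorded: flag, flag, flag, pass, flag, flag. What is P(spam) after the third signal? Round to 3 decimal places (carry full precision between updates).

0.365

After 'flag': P(spam) = 0.9·0.2500 / (0.9·0.2500 + 0.75·0.7500) ≈ 0.2857
After 'flag': P(spam) = 0.9·0.2857 / (0.9·0.2857 + 0.75·0.7143) ≈ 0.3243
After 'flag': P(spam) = 0.9·0.3243 / (0.9·0.3243 + 0.75·0.6757) ≈ 0.3655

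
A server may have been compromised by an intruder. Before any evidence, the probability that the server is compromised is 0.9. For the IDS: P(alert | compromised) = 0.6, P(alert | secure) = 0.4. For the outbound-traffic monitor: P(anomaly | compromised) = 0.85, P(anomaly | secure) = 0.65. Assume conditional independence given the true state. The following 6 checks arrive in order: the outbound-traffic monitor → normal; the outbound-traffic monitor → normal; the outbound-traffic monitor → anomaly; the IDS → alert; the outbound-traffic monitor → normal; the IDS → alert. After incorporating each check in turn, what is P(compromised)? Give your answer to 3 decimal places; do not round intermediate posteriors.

After the outbound-traffic monitor='normal': P(compromised) = 0.15·0.9000 / (0.15·0.9000 + 0.35·0.1000) ≈ 0.7941
After the outbound-traffic monitor='normal': P(compromised) = 0.15·0.7941 / (0.15·0.7941 + 0.35·0.2059) ≈ 0.6231
After the outbound-traffic monitor='anomaly': P(compromised) = 0.85·0.6231 / (0.85·0.6231 + 0.65·0.3769) ≈ 0.6837
After the IDS='alert': P(compromised) = 0.6·0.6837 / (0.6·0.6837 + 0.4·0.3163) ≈ 0.7643
After the outbound-traffic monitor='normal': P(compromised) = 0.15·0.7643 / (0.15·0.7643 + 0.35·0.2357) ≈ 0.5815
After the IDS='alert': P(compromised) = 0.6·0.5815 / (0.6·0.5815 + 0.4·0.4185) ≈ 0.6758

0.676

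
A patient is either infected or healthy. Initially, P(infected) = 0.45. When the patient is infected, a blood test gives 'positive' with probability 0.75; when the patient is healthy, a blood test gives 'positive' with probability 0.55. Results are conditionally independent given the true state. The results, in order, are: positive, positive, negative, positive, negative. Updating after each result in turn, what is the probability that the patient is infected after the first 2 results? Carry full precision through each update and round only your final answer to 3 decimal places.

After 'positive': P(infected) = 0.75·0.4500 / (0.75·0.4500 + 0.55·0.5500) ≈ 0.5273
After 'positive': P(infected) = 0.75·0.5273 / (0.75·0.5273 + 0.55·0.4727) ≈ 0.6034

0.603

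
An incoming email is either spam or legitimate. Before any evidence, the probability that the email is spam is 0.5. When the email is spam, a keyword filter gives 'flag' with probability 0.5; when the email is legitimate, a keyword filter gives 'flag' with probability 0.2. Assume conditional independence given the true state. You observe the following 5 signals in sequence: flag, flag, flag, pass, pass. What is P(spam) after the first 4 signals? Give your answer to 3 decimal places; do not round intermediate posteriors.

0.907

After 'flag': P(spam) = 0.5·0.5000 / (0.5·0.5000 + 0.2·0.5000) ≈ 0.7143
After 'flag': P(spam) = 0.5·0.7143 / (0.5·0.7143 + 0.2·0.2857) ≈ 0.8621
After 'flag': P(spam) = 0.5·0.8621 / (0.5·0.8621 + 0.2·0.1379) ≈ 0.9398
After 'pass': P(spam) = 0.5·0.9398 / (0.5·0.9398 + 0.8·0.0602) ≈ 0.9071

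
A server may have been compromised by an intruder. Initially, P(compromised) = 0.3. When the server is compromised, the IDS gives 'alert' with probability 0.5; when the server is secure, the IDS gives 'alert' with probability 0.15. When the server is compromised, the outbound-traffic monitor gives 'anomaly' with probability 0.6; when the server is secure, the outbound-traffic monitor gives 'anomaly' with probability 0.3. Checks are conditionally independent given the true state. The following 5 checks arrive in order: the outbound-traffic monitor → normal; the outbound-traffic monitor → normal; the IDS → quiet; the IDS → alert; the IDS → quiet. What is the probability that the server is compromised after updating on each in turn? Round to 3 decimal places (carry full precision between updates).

0.139

Apply Bayes' rule sequentially, carrying P(compromised) forward.
After the outbound-traffic monitor='normal': P(compromised) = 0.4·0.3000 / (0.4·0.3000 + 0.7·0.7000) ≈ 0.1967
After the outbound-traffic monitor='normal': P(compromised) = 0.4·0.1967 / (0.4·0.1967 + 0.7·0.8033) ≈ 0.1228
After the IDS='quiet': P(compromised) = 0.5·0.1228 / (0.5·0.1228 + 0.85·0.8772) ≈ 0.0761
After the IDS='alert': P(compromised) = 0.5·0.0761 / (0.5·0.0761 + 0.15·0.9239) ≈ 0.2153
After the IDS='quiet': P(compromised) = 0.5·0.2153 / (0.5·0.2153 + 0.85·0.7847) ≈ 0.1390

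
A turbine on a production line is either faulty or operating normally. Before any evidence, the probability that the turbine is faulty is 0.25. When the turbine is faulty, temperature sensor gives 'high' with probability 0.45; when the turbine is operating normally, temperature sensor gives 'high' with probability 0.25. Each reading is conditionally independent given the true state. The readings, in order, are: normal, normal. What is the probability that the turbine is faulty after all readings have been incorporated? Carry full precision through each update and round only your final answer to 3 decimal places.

After 'normal': P(faulty) = 0.55·0.2500 / (0.55·0.2500 + 0.75·0.7500) ≈ 0.1964
After 'normal': P(faulty) = 0.55·0.1964 / (0.55·0.1964 + 0.75·0.8036) ≈ 0.1520

0.152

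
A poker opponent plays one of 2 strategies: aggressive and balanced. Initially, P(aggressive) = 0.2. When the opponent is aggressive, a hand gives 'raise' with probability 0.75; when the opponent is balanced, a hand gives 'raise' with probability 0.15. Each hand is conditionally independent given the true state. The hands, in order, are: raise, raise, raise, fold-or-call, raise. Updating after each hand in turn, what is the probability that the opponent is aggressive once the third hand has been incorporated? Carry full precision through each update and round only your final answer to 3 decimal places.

After 'raise': P(aggressive) = 0.75·0.2000 / (0.75·0.2000 + 0.15·0.8000) ≈ 0.5556
After 'raise': P(aggressive) = 0.75·0.5556 / (0.75·0.5556 + 0.15·0.4444) ≈ 0.8621
After 'raise': P(aggressive) = 0.75·0.8621 / (0.75·0.8621 + 0.15·0.1379) ≈ 0.9690

0.969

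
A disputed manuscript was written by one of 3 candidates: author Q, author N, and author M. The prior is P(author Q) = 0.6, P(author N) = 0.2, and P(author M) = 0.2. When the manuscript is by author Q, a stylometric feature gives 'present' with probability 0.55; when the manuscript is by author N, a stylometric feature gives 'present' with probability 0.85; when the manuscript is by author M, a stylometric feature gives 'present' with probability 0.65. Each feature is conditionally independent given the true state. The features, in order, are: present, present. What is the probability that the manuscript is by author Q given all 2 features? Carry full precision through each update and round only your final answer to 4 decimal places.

After 'present': normaliser = 0.55·0.6000 + 0.85·0.2000 + 0.65·0.2000; P(author Q) ≈ 0.5238, P(author N) ≈ 0.2698, P(author M) ≈ 0.2063
After 'present': normaliser = 0.55·0.5238 + 0.85·0.2698 + 0.65·0.2063; P(author Q) ≈ 0.4421, P(author N) ≈ 0.3520, P(author M) ≈ 0.2058

0.4421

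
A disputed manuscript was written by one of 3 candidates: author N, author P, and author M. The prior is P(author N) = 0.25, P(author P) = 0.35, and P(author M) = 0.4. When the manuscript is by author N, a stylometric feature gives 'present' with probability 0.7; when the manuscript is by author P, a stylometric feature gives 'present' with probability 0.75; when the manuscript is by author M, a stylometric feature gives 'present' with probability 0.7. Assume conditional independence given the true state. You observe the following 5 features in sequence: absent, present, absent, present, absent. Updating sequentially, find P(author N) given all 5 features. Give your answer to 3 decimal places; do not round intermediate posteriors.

0.283

Apply Bayes' rule sequentially, carrying P(author N) forward.
After 'absent': normaliser = 0.3·0.2500 + 0.25·0.3500 + 0.3·0.4000; P(author N) ≈ 0.2655, P(author P) ≈ 0.3097, P(author M) ≈ 0.4248
After 'present': normaliser = 0.7·0.2655 + 0.75·0.3097 + 0.7·0.4248; P(author N) ≈ 0.2597, P(author P) ≈ 0.3247, P(author M) ≈ 0.4156
After 'absent': normaliser = 0.3·0.2597 + 0.25·0.3247 + 0.3·0.4156; P(author N) ≈ 0.2746, P(author P) ≈ 0.2860, P(author M) ≈ 0.4394
After 'present': normaliser = 0.7·0.2746 + 0.75·0.2860 + 0.7·0.4394; P(author N) ≈ 0.2691, P(author P) ≈ 0.3003, P(author M) ≈ 0.4306
After 'absent': normaliser = 0.3·0.2691 + 0.25·0.3003 + 0.3·0.4306; P(author N) ≈ 0.2833, P(author P) ≈ 0.2635, P(author M) ≈ 0.4533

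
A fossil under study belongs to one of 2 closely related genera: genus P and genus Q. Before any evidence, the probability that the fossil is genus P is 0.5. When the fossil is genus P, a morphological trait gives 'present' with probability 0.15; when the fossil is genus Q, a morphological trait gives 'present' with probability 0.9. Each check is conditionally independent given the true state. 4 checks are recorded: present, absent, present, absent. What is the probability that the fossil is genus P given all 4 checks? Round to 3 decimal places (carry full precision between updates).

0.667

After 'present': P(genus P) = 0.15·0.5000 / (0.15·0.5000 + 0.9·0.5000) ≈ 0.1429
After 'absent': P(genus P) = 0.85·0.1429 / (0.85·0.1429 + 0.1·0.8571) ≈ 0.5862
After 'present': P(genus P) = 0.15·0.5862 / (0.15·0.5862 + 0.9·0.4138) ≈ 0.1910
After 'absent': P(genus P) = 0.85·0.1910 / (0.85·0.1910 + 0.1·0.8090) ≈ 0.6674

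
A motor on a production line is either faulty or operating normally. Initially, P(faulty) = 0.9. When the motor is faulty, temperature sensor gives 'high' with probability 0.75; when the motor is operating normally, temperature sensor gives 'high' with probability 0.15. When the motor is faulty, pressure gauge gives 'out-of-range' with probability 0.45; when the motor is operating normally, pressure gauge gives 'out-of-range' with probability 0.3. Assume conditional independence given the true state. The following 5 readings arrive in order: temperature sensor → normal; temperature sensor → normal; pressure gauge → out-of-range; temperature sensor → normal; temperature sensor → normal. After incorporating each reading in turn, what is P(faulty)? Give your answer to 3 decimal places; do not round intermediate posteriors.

0.092

After temperature sensor='normal': P(faulty) = 0.25·0.9000 / (0.25·0.9000 + 0.85·0.1000) ≈ 0.7258
After temperature sensor='normal': P(faulty) = 0.25·0.7258 / (0.25·0.7258 + 0.85·0.2742) ≈ 0.4377
After pressure gauge='out-of-range': P(faulty) = 0.45·0.4377 / (0.45·0.4377 + 0.3·0.5623) ≈ 0.5387
After temperature sensor='normal': P(faulty) = 0.25·0.5387 / (0.25·0.5387 + 0.85·0.4613) ≈ 0.2557
After temperature sensor='normal': P(faulty) = 0.25·0.2557 / (0.25·0.2557 + 0.85·0.7443) ≈ 0.0918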